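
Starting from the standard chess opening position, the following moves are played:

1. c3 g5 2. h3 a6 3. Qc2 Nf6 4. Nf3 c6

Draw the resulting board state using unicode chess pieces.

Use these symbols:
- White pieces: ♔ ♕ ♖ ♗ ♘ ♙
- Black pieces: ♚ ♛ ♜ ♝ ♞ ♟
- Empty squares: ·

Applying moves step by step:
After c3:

♜ ♞ ♝ ♛ ♚ ♝ ♞ ♜
♟ ♟ ♟ ♟ ♟ ♟ ♟ ♟
· · · · · · · ·
· · · · · · · ·
· · · · · · · ·
· · ♙ · · · · ·
♙ ♙ · ♙ ♙ ♙ ♙ ♙
♖ ♘ ♗ ♕ ♔ ♗ ♘ ♖


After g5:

♜ ♞ ♝ ♛ ♚ ♝ ♞ ♜
♟ ♟ ♟ ♟ ♟ ♟ · ♟
· · · · · · · ·
· · · · · · ♟ ·
· · · · · · · ·
· · ♙ · · · · ·
♙ ♙ · ♙ ♙ ♙ ♙ ♙
♖ ♘ ♗ ♕ ♔ ♗ ♘ ♖


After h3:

♜ ♞ ♝ ♛ ♚ ♝ ♞ ♜
♟ ♟ ♟ ♟ ♟ ♟ · ♟
· · · · · · · ·
· · · · · · ♟ ·
· · · · · · · ·
· · ♙ · · · · ♙
♙ ♙ · ♙ ♙ ♙ ♙ ·
♖ ♘ ♗ ♕ ♔ ♗ ♘ ♖


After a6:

♜ ♞ ♝ ♛ ♚ ♝ ♞ ♜
· ♟ ♟ ♟ ♟ ♟ · ♟
♟ · · · · · · ·
· · · · · · ♟ ·
· · · · · · · ·
· · ♙ · · · · ♙
♙ ♙ · ♙ ♙ ♙ ♙ ·
♖ ♘ ♗ ♕ ♔ ♗ ♘ ♖


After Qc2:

♜ ♞ ♝ ♛ ♚ ♝ ♞ ♜
· ♟ ♟ ♟ ♟ ♟ · ♟
♟ · · · · · · ·
· · · · · · ♟ ·
· · · · · · · ·
· · ♙ · · · · ♙
♙ ♙ ♕ ♙ ♙ ♙ ♙ ·
♖ ♘ ♗ · ♔ ♗ ♘ ♖


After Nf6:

♜ ♞ ♝ ♛ ♚ ♝ · ♜
· ♟ ♟ ♟ ♟ ♟ · ♟
♟ · · · · ♞ · ·
· · · · · · ♟ ·
· · · · · · · ·
· · ♙ · · · · ♙
♙ ♙ ♕ ♙ ♙ ♙ ♙ ·
♖ ♘ ♗ · ♔ ♗ ♘ ♖


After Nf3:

♜ ♞ ♝ ♛ ♚ ♝ · ♜
· ♟ ♟ ♟ ♟ ♟ · ♟
♟ · · · · ♞ · ·
· · · · · · ♟ ·
· · · · · · · ·
· · ♙ · · ♘ · ♙
♙ ♙ ♕ ♙ ♙ ♙ ♙ ·
♖ ♘ ♗ · ♔ ♗ · ♖


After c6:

♜ ♞ ♝ ♛ ♚ ♝ · ♜
· ♟ · ♟ ♟ ♟ · ♟
♟ · ♟ · · ♞ · ·
· · · · · · ♟ ·
· · · · · · · ·
· · ♙ · · ♘ · ♙
♙ ♙ ♕ ♙ ♙ ♙ ♙ ·
♖ ♘ ♗ · ♔ ♗ · ♖



  a b c d e f g h
  ─────────────────
8│♜ ♞ ♝ ♛ ♚ ♝ · ♜│8
7│· ♟ · ♟ ♟ ♟ · ♟│7
6│♟ · ♟ · · ♞ · ·│6
5│· · · · · · ♟ ·│5
4│· · · · · · · ·│4
3│· · ♙ · · ♘ · ♙│3
2│♙ ♙ ♕ ♙ ♙ ♙ ♙ ·│2
1│♖ ♘ ♗ · ♔ ♗ · ♖│1
  ─────────────────
  a b c d e f g h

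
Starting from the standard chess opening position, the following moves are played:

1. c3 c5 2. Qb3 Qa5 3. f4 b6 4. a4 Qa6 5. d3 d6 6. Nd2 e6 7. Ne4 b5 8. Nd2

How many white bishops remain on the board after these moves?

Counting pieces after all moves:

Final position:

  a b c d e f g h
  ─────────────────
8│♜ ♞ ♝ · ♚ ♝ ♞ ♜│8
7│♟ · · · · ♟ ♟ ♟│7
6│♛ · · ♟ ♟ · · ·│6
5│· ♟ ♟ · · · · ·│5
4│♙ · · · · ♙ · ·│4
3│· ♕ ♙ ♙ · · · ·│3
2│· ♙ · ♘ ♙ · ♙ ♙│2
1│♖ · ♗ · ♔ ♗ ♘ ♖│1
  ─────────────────
  a b c d e f g h


2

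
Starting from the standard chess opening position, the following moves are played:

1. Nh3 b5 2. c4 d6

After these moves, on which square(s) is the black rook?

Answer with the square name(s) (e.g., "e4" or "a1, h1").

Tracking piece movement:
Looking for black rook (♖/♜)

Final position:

  a b c d e f g h
  ─────────────────
8│♜ ♞ ♝ ♛ ♚ ♝ ♞ ♜│8
7│♟ · ♟ · ♟ ♟ ♟ ♟│7
6│· · · ♟ · · · ·│6
5│· ♟ · · · · · ·│5
4│· · ♙ · · · · ·│4
3│· · · · · · · ♘│3
2│♙ ♙ · ♙ ♙ ♙ ♙ ♙│2
1│♖ ♘ ♗ ♕ ♔ ♗ · ♖│1
  ─────────────────
  a b c d e f g h


a8, h8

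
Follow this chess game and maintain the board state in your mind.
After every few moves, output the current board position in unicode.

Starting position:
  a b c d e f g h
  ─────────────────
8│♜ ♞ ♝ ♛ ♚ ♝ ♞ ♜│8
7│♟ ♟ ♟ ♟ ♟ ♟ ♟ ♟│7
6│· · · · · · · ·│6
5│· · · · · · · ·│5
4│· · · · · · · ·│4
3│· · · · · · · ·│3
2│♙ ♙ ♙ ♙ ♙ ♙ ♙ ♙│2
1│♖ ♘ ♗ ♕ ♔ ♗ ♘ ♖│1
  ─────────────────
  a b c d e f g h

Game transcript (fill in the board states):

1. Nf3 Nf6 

  a b c d e f g h
  ─────────────────
8│♜ ♞ ♝ ♛ ♚ ♝ · ♜│8
7│♟ ♟ ♟ ♟ ♟ ♟ ♟ ♟│7
6│· · · · · ♞ · ·│6
5│· · · · · · · ·│5
4│· · · · · · · ·│4
3│· · · · · ♘ · ·│3
2│♙ ♙ ♙ ♙ ♙ ♙ ♙ ♙│2
1│♖ ♘ ♗ ♕ ♔ ♗ · ♖│1
  ─────────────────
  a b c d e f g h

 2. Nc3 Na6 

  a b c d e f g h
  ─────────────────
8│♜ · ♝ ♛ ♚ ♝ · ♜│8
7│♟ ♟ ♟ ♟ ♟ ♟ ♟ ♟│7
6│♞ · · · · ♞ · ·│6
5│· · · · · · · ·│5
4│· · · · · · · ·│4
3│· · ♘ · · ♘ · ·│3
2│♙ ♙ ♙ ♙ ♙ ♙ ♙ ♙│2
1│♖ · ♗ ♕ ♔ ♗ · ♖│1
  ─────────────────
  a b c d e f g h

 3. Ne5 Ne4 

  a b c d e f g h
  ─────────────────
8│♜ · ♝ ♛ ♚ ♝ · ♜│8
7│♟ ♟ ♟ ♟ ♟ ♟ ♟ ♟│7
6│♞ · · · · · · ·│6
5│· · · · ♘ · · ·│5
4│· · · · ♞ · · ·│4
3│· · ♘ · · · · ·│3
2│♙ ♙ ♙ ♙ ♙ ♙ ♙ ♙│2
1│♖ · ♗ ♕ ♔ ♗ · ♖│1
  ─────────────────
  a b c d e f g h

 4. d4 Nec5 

  a b c d e f g h
  ─────────────────
8│♜ · ♝ ♛ ♚ ♝ · ♜│8
7│♟ ♟ ♟ ♟ ♟ ♟ ♟ ♟│7
6│♞ · · · · · · ·│6
5│· · ♞ · ♘ · · ·│5
4│· · · ♙ · · · ·│4
3│· · ♘ · · · · ·│3
2│♙ ♙ ♙ · ♙ ♙ ♙ ♙│2
1│♖ · ♗ ♕ ♔ ♗ · ♖│1
  ─────────────────
  a b c d e f g h

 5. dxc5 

  a b c d e f g h
  ─────────────────
8│♜ · ♝ ♛ ♚ ♝ · ♜│8
7│♟ ♟ ♟ ♟ ♟ ♟ ♟ ♟│7
6│♞ · · · · · · ·│6
5│· · ♙ · ♘ · · ·│5
4│· · · · · · · ·│4
3│· · ♘ · · · · ·│3
2│♙ ♙ ♙ · ♙ ♙ ♙ ♙│2
1│♖ · ♗ ♕ ♔ ♗ · ♖│1
  ─────────────────
  a b c d e f g h


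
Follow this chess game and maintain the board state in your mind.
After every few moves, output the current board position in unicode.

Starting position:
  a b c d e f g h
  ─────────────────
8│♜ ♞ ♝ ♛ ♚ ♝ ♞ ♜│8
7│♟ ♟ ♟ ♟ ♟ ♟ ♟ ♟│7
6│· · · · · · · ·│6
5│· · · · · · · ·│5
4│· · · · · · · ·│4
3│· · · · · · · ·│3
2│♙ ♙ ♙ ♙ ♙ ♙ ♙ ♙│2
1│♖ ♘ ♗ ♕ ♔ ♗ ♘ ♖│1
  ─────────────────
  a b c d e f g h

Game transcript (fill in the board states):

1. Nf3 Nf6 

  a b c d e f g h
  ─────────────────
8│♜ ♞ ♝ ♛ ♚ ♝ · ♜│8
7│♟ ♟ ♟ ♟ ♟ ♟ ♟ ♟│7
6│· · · · · ♞ · ·│6
5│· · · · · · · ·│5
4│· · · · · · · ·│4
3│· · · · · ♘ · ·│3
2│♙ ♙ ♙ ♙ ♙ ♙ ♙ ♙│2
1│♖ ♘ ♗ ♕ ♔ ♗ · ♖│1
  ─────────────────
  a b c d e f g h

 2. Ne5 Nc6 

  a b c d e f g h
  ─────────────────
8│♜ · ♝ ♛ ♚ ♝ · ♜│8
7│♟ ♟ ♟ ♟ ♟ ♟ ♟ ♟│7
6│· · ♞ · · ♞ · ·│6
5│· · · · ♘ · · ·│5
4│· · · · · · · ·│4
3│· · · · · · · ·│3
2│♙ ♙ ♙ ♙ ♙ ♙ ♙ ♙│2
1│♖ ♘ ♗ ♕ ♔ ♗ · ♖│1
  ─────────────────
  a b c d e f g h

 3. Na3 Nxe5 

  a b c d e f g h
  ─────────────────
8│♜ · ♝ ♛ ♚ ♝ · ♜│8
7│♟ ♟ ♟ ♟ ♟ ♟ ♟ ♟│7
6│· · · · · ♞ · ·│6
5│· · · · ♞ · · ·│5
4│· · · · · · · ·│4
3│♘ · · · · · · ·│3
2│♙ ♙ ♙ ♙ ♙ ♙ ♙ ♙│2
1│♖ · ♗ ♕ ♔ ♗ · ♖│1
  ─────────────────
  a b c d e f g h

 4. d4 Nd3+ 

  a b c d e f g h
  ─────────────────
8│♜ · ♝ ♛ ♚ ♝ · ♜│8
7│♟ ♟ ♟ ♟ ♟ ♟ ♟ ♟│7
6│· · · · · ♞ · ·│6
5│· · · · · · · ·│5
4│· · · ♙ · · · ·│4
3│♘ · · ♞ · · · ·│3
2│♙ ♙ ♙ · ♙ ♙ ♙ ♙│2
1│♖ · ♗ ♕ ♔ ♗ · ♖│1
  ─────────────────
  a b c d e f g h

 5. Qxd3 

  a b c d e f g h
  ─────────────────
8│♜ · ♝ ♛ ♚ ♝ · ♜│8
7│♟ ♟ ♟ ♟ ♟ ♟ ♟ ♟│7
6│· · · · · ♞ · ·│6
5│· · · · · · · ·│5
4│· · · ♙ · · · ·│4
3│♘ · · ♕ · · · ·│3
2│♙ ♙ ♙ · ♙ ♙ ♙ ♙│2
1│♖ · ♗ · ♔ ♗ · ♖│1
  ─────────────────
  a b c d e f g h


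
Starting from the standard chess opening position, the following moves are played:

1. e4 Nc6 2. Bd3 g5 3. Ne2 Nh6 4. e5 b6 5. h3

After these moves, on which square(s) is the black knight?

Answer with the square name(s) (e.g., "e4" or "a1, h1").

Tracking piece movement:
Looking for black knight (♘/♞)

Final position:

  a b c d e f g h
  ─────────────────
8│♜ · ♝ ♛ ♚ ♝ · ♜│8
7│♟ · ♟ ♟ ♟ ♟ · ♟│7
6│· ♟ ♞ · · · · ♞│6
5│· · · · ♙ · ♟ ·│5
4│· · · · · · · ·│4
3│· · · ♗ · · · ♙│3
2│♙ ♙ ♙ ♙ ♘ ♙ ♙ ·│2
1│♖ ♘ ♗ ♕ ♔ · · ♖│1
  ─────────────────
  a b c d e f g h


c6, h6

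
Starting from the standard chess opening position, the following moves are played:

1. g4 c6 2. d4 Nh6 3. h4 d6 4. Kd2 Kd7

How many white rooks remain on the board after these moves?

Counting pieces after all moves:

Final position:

  a b c d e f g h
  ─────────────────
8│♜ ♞ ♝ ♛ · ♝ · ♜│8
7│♟ ♟ · ♚ ♟ ♟ ♟ ♟│7
6│· · ♟ ♟ · · · ♞│6
5│· · · · · · · ·│5
4│· · · ♙ · · ♙ ♙│4
3│· · · · · · · ·│3
2│♙ ♙ ♙ ♔ ♙ ♙ · ·│2
1│♖ ♘ ♗ ♕ · ♗ ♘ ♖│1
  ─────────────────
  a b c d e f g h


2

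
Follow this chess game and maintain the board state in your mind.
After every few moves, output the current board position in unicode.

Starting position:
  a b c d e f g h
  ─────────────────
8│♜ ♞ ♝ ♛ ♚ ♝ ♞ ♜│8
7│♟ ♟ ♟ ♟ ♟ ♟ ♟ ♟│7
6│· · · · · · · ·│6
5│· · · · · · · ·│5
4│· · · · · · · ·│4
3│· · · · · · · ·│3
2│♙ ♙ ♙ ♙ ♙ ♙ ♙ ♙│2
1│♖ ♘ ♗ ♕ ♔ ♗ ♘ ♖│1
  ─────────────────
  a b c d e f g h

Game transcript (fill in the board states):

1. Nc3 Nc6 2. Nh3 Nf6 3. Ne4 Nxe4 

  a b c d e f g h
  ─────────────────
8│♜ · ♝ ♛ ♚ ♝ · ♜│8
7│♟ ♟ ♟ ♟ ♟ ♟ ♟ ♟│7
6│· · ♞ · · · · ·│6
5│· · · · · · · ·│5
4│· · · · ♞ · · ·│4
3│· · · · · · · ♘│3
2│♙ ♙ ♙ ♙ ♙ ♙ ♙ ♙│2
1│♖ · ♗ ♕ ♔ ♗ · ♖│1
  ─────────────────
  a b c d e f g h

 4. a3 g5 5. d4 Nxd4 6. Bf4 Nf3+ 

  a b c d e f g h
  ─────────────────
8│♜ · ♝ ♛ ♚ ♝ · ♜│8
7│♟ ♟ ♟ ♟ ♟ ♟ · ♟│7
6│· · · · · · · ·│6
5│· · · · · · ♟ ·│5
4│· · · · ♞ ♗ · ·│4
3│♙ · · · · ♞ · ♘│3
2│· ♙ ♙ · ♙ ♙ ♙ ♙│2
1│♖ · · ♕ ♔ ♗ · ♖│1
  ─────────────────
  a b c d e f g h

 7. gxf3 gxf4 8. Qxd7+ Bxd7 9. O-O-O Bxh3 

  a b c d e f g h
  ─────────────────
8│♜ · · ♛ ♚ ♝ · ♜│8
7│♟ ♟ ♟ · ♟ ♟ · ♟│7
6│· · · · · · · ·│6
5│· · · · · · · ·│5
4│· · · · ♞ ♟ · ·│4
3│♙ · · · · ♙ · ♝│3
2│· ♙ ♙ · ♙ ♙ · ♙│2
1│· · ♔ ♖ · ♗ · ♖│1
  ─────────────────
  a b c d e f g h

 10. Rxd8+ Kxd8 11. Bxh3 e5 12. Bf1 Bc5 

  a b c d e f g h
  ─────────────────
8│♜ · · ♚ · · · ♜│8
7│♟ ♟ ♟ · · ♟ · ♟│7
6│· · · · · · · ·│6
5│· · ♝ · ♟ · · ·│5
4│· · · · ♞ ♟ · ·│4
3│♙ · · · · ♙ · ·│3
2│· ♙ ♙ · ♙ ♙ · ♙│2
1│· · ♔ · · ♗ · ♖│1
  ─────────────────
  a b c d e f g h

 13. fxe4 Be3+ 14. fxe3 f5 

  a b c d e f g h
  ─────────────────
8│♜ · · ♚ · · · ♜│8
7│♟ ♟ ♟ · · · · ♟│7
6│· · · · · · · ·│6
5│· · · · ♟ ♟ · ·│5
4│· · · · ♙ ♟ · ·│4
3│♙ · · · ♙ · · ·│3
2│· ♙ ♙ · ♙ · · ♙│2
1│· · ♔ · · ♗ · ♖│1
  ─────────────────
  a b c d e f g h


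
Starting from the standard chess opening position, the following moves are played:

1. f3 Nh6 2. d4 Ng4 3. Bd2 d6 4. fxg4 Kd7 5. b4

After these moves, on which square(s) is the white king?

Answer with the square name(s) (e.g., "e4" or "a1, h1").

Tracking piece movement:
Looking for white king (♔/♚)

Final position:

  a b c d e f g h
  ─────────────────
8│♜ ♞ ♝ ♛ · ♝ · ♜│8
7│♟ ♟ ♟ ♚ ♟ ♟ ♟ ♟│7
6│· · · ♟ · · · ·│6
5│· · · · · · · ·│5
4│· ♙ · ♙ · · ♙ ·│4
3│· · · · · · · ·│3
2│♙ · ♙ ♗ ♙ · ♙ ♙│2
1│♖ ♘ · ♕ ♔ ♗ ♘ ♖│1
  ─────────────────
  a b c d e f g h


e1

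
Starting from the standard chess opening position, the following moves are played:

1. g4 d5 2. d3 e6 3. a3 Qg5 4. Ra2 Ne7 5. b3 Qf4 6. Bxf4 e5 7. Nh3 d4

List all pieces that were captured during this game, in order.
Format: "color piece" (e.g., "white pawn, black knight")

Tracking captures:
  Bxf4: captured black queen

black queen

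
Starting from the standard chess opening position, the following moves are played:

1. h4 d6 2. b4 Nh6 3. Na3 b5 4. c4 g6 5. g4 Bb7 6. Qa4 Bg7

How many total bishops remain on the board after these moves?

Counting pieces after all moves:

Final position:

  a b c d e f g h
  ─────────────────
8│♜ ♞ · ♛ ♚ · · ♜│8
7│♟ ♝ ♟ · ♟ ♟ ♝ ♟│7
6│· · · ♟ · · ♟ ♞│6
5│· ♟ · · · · · ·│5
4│♕ ♙ ♙ · · · ♙ ♙│4
3│♘ · · · · · · ·│3
2│♙ · · ♙ ♙ ♙ · ·│2
1│♖ · ♗ · ♔ ♗ ♘ ♖│1
  ─────────────────
  a b c d e f g h


4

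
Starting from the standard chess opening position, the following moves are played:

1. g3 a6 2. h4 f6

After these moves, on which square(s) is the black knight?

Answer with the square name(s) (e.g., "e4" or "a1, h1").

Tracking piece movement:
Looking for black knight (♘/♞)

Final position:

  a b c d e f g h
  ─────────────────
8│♜ ♞ ♝ ♛ ♚ ♝ ♞ ♜│8
7│· ♟ ♟ ♟ ♟ · ♟ ♟│7
6│♟ · · · · ♟ · ·│6
5│· · · · · · · ·│5
4│· · · · · · · ♙│4
3│· · · · · · ♙ ·│3
2│♙ ♙ ♙ ♙ ♙ ♙ · ·│2
1│♖ ♘ ♗ ♕ ♔ ♗ ♘ ♖│1
  ─────────────────
  a b c d e f g h


b8, g8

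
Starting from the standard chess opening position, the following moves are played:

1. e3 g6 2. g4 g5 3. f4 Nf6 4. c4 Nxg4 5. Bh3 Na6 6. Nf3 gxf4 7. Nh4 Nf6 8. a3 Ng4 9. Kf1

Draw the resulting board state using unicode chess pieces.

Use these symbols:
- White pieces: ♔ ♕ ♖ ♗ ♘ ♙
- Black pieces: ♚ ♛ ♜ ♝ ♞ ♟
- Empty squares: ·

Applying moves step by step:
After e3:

♜ ♞ ♝ ♛ ♚ ♝ ♞ ♜
♟ ♟ ♟ ♟ ♟ ♟ ♟ ♟
· · · · · · · ·
· · · · · · · ·
· · · · · · · ·
· · · · ♙ · · ·
♙ ♙ ♙ ♙ · ♙ ♙ ♙
♖ ♘ ♗ ♕ ♔ ♗ ♘ ♖


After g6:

♜ ♞ ♝ ♛ ♚ ♝ ♞ ♜
♟ ♟ ♟ ♟ ♟ ♟ · ♟
· · · · · · ♟ ·
· · · · · · · ·
· · · · · · · ·
· · · · ♙ · · ·
♙ ♙ ♙ ♙ · ♙ ♙ ♙
♖ ♘ ♗ ♕ ♔ ♗ ♘ ♖


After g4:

♜ ♞ ♝ ♛ ♚ ♝ ♞ ♜
♟ ♟ ♟ ♟ ♟ ♟ · ♟
· · · · · · ♟ ·
· · · · · · · ·
· · · · · · ♙ ·
· · · · ♙ · · ·
♙ ♙ ♙ ♙ · ♙ · ♙
♖ ♘ ♗ ♕ ♔ ♗ ♘ ♖


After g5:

♜ ♞ ♝ ♛ ♚ ♝ ♞ ♜
♟ ♟ ♟ ♟ ♟ ♟ · ♟
· · · · · · · ·
· · · · · · ♟ ·
· · · · · · ♙ ·
· · · · ♙ · · ·
♙ ♙ ♙ ♙ · ♙ · ♙
♖ ♘ ♗ ♕ ♔ ♗ ♘ ♖


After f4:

♜ ♞ ♝ ♛ ♚ ♝ ♞ ♜
♟ ♟ ♟ ♟ ♟ ♟ · ♟
· · · · · · · ·
· · · · · · ♟ ·
· · · · · ♙ ♙ ·
· · · · ♙ · · ·
♙ ♙ ♙ ♙ · · · ♙
♖ ♘ ♗ ♕ ♔ ♗ ♘ ♖


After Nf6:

♜ ♞ ♝ ♛ ♚ ♝ · ♜
♟ ♟ ♟ ♟ ♟ ♟ · ♟
· · · · · ♞ · ·
· · · · · · ♟ ·
· · · · · ♙ ♙ ·
· · · · ♙ · · ·
♙ ♙ ♙ ♙ · · · ♙
♖ ♘ ♗ ♕ ♔ ♗ ♘ ♖


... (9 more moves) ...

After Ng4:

♜ · ♝ ♛ ♚ ♝ · ♜
♟ ♟ ♟ ♟ ♟ ♟ · ♟
♞ · · · · · · ·
· · · · · · · ·
· · ♙ · · ♟ ♞ ♘
♙ · · · ♙ · · ♗
· ♙ · ♙ · · · ♙
♖ ♘ ♗ ♕ ♔ · · ♖


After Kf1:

♜ · ♝ ♛ ♚ ♝ · ♜
♟ ♟ ♟ ♟ ♟ ♟ · ♟
♞ · · · · · · ·
· · · · · · · ·
· · ♙ · · ♟ ♞ ♘
♙ · · · ♙ · · ♗
· ♙ · ♙ · · · ♙
♖ ♘ ♗ ♕ · ♔ · ♖



  a b c d e f g h
  ─────────────────
8│♜ · ♝ ♛ ♚ ♝ · ♜│8
7│♟ ♟ ♟ ♟ ♟ ♟ · ♟│7
6│♞ · · · · · · ·│6
5│· · · · · · · ·│5
4│· · ♙ · · ♟ ♞ ♘│4
3│♙ · · · ♙ · · ♗│3
2│· ♙ · ♙ · · · ♙│2
1│♖ ♘ ♗ ♕ · ♔ · ♖│1
  ─────────────────
  a b c d e f g h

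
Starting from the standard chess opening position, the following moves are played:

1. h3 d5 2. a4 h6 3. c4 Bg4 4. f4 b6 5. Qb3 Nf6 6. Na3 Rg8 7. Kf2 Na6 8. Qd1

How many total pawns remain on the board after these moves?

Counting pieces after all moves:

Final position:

  a b c d e f g h
  ─────────────────
8│♜ · · ♛ ♚ ♝ ♜ ·│8
7│♟ · ♟ · ♟ ♟ ♟ ·│7
6│♞ ♟ · · · ♞ · ♟│6
5│· · · ♟ · · · ·│5
4│♙ · ♙ · · ♙ ♝ ·│4
3│♘ · · · · · · ♙│3
2│· ♙ · ♙ ♙ ♔ ♙ ·│2
1│♖ · ♗ ♕ · ♗ ♘ ♖│1
  ─────────────────
  a b c d e f g h


16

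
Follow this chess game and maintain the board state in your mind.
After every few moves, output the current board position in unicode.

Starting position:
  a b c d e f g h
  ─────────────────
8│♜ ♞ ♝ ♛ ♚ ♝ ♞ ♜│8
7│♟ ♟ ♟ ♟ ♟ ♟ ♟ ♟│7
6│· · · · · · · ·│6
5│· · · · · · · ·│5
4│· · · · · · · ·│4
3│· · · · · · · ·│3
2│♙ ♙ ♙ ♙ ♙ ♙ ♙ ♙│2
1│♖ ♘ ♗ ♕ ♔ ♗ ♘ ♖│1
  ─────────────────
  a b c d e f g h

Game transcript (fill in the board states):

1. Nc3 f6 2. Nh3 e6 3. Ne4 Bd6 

  a b c d e f g h
  ─────────────────
8│♜ ♞ ♝ ♛ ♚ · ♞ ♜│8
7│♟ ♟ ♟ ♟ · · ♟ ♟│7
6│· · · ♝ ♟ ♟ · ·│6
5│· · · · · · · ·│5
4│· · · · ♘ · · ·│4
3│· · · · · · · ♘│3
2│♙ ♙ ♙ ♙ ♙ ♙ ♙ ♙│2
1│♖ · ♗ ♕ ♔ ♗ · ♖│1
  ─────────────────
  a b c d e f g h

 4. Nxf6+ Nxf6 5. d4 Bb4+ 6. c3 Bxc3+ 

  a b c d e f g h
  ─────────────────
8│♜ ♞ ♝ ♛ ♚ · · ♜│8
7│♟ ♟ ♟ ♟ · · ♟ ♟│7
6│· · · · ♟ ♞ · ·│6
5│· · · · · · · ·│5
4│· · · ♙ · · · ·│4
3│· · ♝ · · · · ♘│3
2│♙ ♙ · · ♙ ♙ ♙ ♙│2
1│♖ · ♗ ♕ ♔ ♗ · ♖│1
  ─────────────────
  a b c d e f g h

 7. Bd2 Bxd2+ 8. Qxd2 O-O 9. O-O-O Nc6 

  a b c d e f g h
  ─────────────────
8│♜ · ♝ ♛ · ♜ ♚ ·│8
7│♟ ♟ ♟ ♟ · · ♟ ♟│7
6│· · ♞ · ♟ ♞ · ·│6
5│· · · · · · · ·│5
4│· · · ♙ · · · ·│4
3│· · · · · · · ♘│3
2│♙ ♙ · ♕ ♙ ♙ ♙ ♙│2
1│· · ♔ ♖ · ♗ · ♖│1
  ─────────────────
  a b c d e f g h

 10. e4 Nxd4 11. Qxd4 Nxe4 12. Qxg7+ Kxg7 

  a b c d e f g h
  ─────────────────
8│♜ · ♝ ♛ · ♜ · ·│8
7│♟ ♟ ♟ ♟ · · ♚ ♟│7
6│· · · · ♟ · · ·│6
5│· · · · · · · ·│5
4│· · · · ♞ · · ·│4
3│· · · · · · · ♘│3
2│♙ ♙ · · · ♙ ♙ ♙│2
1│· · ♔ ♖ · ♗ · ♖│1
  ─────────────────
  a b c d e f g h

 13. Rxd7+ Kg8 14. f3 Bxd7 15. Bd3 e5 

  a b c d e f g h
  ─────────────────
8│♜ · · ♛ · ♜ ♚ ·│8
7│♟ ♟ ♟ ♝ · · · ♟│7
6│· · · · · · · ·│6
5│· · · · ♟ · · ·│5
4│· · · · ♞ · · ·│4
3│· · · ♗ · ♙ · ♘│3
2│♙ ♙ · · · · ♙ ♙│2
1│· · ♔ · · · · ♖│1
  ─────────────────
  a b c d e f g h



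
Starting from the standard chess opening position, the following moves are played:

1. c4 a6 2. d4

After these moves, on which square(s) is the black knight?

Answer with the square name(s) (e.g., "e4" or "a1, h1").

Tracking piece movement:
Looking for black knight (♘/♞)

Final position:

  a b c d e f g h
  ─────────────────
8│♜ ♞ ♝ ♛ ♚ ♝ ♞ ♜│8
7│· ♟ ♟ ♟ ♟ ♟ ♟ ♟│7
6│♟ · · · · · · ·│6
5│· · · · · · · ·│5
4│· · ♙ ♙ · · · ·│4
3│· · · · · · · ·│3
2│♙ ♙ · · ♙ ♙ ♙ ♙│2
1│♖ ♘ ♗ ♕ ♔ ♗ ♘ ♖│1
  ─────────────────
  a b c d e f g h


b8, g8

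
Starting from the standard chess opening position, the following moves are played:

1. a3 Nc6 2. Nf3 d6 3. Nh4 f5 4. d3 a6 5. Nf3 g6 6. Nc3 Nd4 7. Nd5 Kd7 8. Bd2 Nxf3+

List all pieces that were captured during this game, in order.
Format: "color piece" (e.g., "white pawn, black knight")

Tracking captures:
  Nxf3+: captured white knight

white knight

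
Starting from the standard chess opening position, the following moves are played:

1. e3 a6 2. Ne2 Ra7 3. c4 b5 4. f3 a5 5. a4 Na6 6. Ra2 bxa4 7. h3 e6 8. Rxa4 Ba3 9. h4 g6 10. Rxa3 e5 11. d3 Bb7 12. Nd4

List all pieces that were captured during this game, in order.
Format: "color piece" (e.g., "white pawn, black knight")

Tracking captures:
  bxa4: captured white pawn
  Rxa4: captured black pawn
  Rxa3: captured black bishop

white pawn, black pawn, black bishop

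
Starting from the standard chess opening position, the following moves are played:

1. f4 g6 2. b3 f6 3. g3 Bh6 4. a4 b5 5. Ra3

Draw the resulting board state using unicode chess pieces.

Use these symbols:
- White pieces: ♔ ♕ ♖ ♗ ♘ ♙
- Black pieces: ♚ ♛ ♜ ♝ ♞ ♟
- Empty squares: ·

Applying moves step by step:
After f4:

♜ ♞ ♝ ♛ ♚ ♝ ♞ ♜
♟ ♟ ♟ ♟ ♟ ♟ ♟ ♟
· · · · · · · ·
· · · · · · · ·
· · · · · ♙ · ·
· · · · · · · ·
♙ ♙ ♙ ♙ ♙ · ♙ ♙
♖ ♘ ♗ ♕ ♔ ♗ ♘ ♖


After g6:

♜ ♞ ♝ ♛ ♚ ♝ ♞ ♜
♟ ♟ ♟ ♟ ♟ ♟ · ♟
· · · · · · ♟ ·
· · · · · · · ·
· · · · · ♙ · ·
· · · · · · · ·
♙ ♙ ♙ ♙ ♙ · ♙ ♙
♖ ♘ ♗ ♕ ♔ ♗ ♘ ♖


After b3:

♜ ♞ ♝ ♛ ♚ ♝ ♞ ♜
♟ ♟ ♟ ♟ ♟ ♟ · ♟
· · · · · · ♟ ·
· · · · · · · ·
· · · · · ♙ · ·
· ♙ · · · · · ·
♙ · ♙ ♙ ♙ · ♙ ♙
♖ ♘ ♗ ♕ ♔ ♗ ♘ ♖


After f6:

♜ ♞ ♝ ♛ ♚ ♝ ♞ ♜
♟ ♟ ♟ ♟ ♟ · · ♟
· · · · · ♟ ♟ ·
· · · · · · · ·
· · · · · ♙ · ·
· ♙ · · · · · ·
♙ · ♙ ♙ ♙ · ♙ ♙
♖ ♘ ♗ ♕ ♔ ♗ ♘ ♖


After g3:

♜ ♞ ♝ ♛ ♚ ♝ ♞ ♜
♟ ♟ ♟ ♟ ♟ · · ♟
· · · · · ♟ ♟ ·
· · · · · · · ·
· · · · · ♙ · ·
· ♙ · · · · ♙ ·
♙ · ♙ ♙ ♙ · · ♙
♖ ♘ ♗ ♕ ♔ ♗ ♘ ♖


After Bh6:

♜ ♞ ♝ ♛ ♚ · ♞ ♜
♟ ♟ ♟ ♟ ♟ · · ♟
· · · · · ♟ ♟ ♝
· · · · · · · ·
· · · · · ♙ · ·
· ♙ · · · · ♙ ·
♙ · ♙ ♙ ♙ · · ♙
♖ ♘ ♗ ♕ ♔ ♗ ♘ ♖


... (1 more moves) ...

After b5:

♜ ♞ ♝ ♛ ♚ · ♞ ♜
♟ · ♟ ♟ ♟ · · ♟
· · · · · ♟ ♟ ♝
· ♟ · · · · · ·
♙ · · · · ♙ · ·
· ♙ · · · · ♙ ·
· · ♙ ♙ ♙ · · ♙
♖ ♘ ♗ ♕ ♔ ♗ ♘ ♖


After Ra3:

♜ ♞ ♝ ♛ ♚ · ♞ ♜
♟ · ♟ ♟ ♟ · · ♟
· · · · · ♟ ♟ ♝
· ♟ · · · · · ·
♙ · · · · ♙ · ·
♖ ♙ · · · · ♙ ·
· · ♙ ♙ ♙ · · ♙
· ♘ ♗ ♕ ♔ ♗ ♘ ♖



  a b c d e f g h
  ─────────────────
8│♜ ♞ ♝ ♛ ♚ · ♞ ♜│8
7│♟ · ♟ ♟ ♟ · · ♟│7
6│· · · · · ♟ ♟ ♝│6
5│· ♟ · · · · · ·│5
4│♙ · · · · ♙ · ·│4
3│♖ ♙ · · · · ♙ ·│3
2│· · ♙ ♙ ♙ · · ♙│2
1│· ♘ ♗ ♕ ♔ ♗ ♘ ♖│1
  ─────────────────
  a b c d e f g h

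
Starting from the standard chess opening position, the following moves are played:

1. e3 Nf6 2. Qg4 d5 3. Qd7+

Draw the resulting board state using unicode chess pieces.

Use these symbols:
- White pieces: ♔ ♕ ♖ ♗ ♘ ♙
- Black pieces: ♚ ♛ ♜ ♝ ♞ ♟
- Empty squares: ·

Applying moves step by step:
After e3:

♜ ♞ ♝ ♛ ♚ ♝ ♞ ♜
♟ ♟ ♟ ♟ ♟ ♟ ♟ ♟
· · · · · · · ·
· · · · · · · ·
· · · · · · · ·
· · · · ♙ · · ·
♙ ♙ ♙ ♙ · ♙ ♙ ♙
♖ ♘ ♗ ♕ ♔ ♗ ♘ ♖


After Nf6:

♜ ♞ ♝ ♛ ♚ ♝ · ♜
♟ ♟ ♟ ♟ ♟ ♟ ♟ ♟
· · · · · ♞ · ·
· · · · · · · ·
· · · · · · · ·
· · · · ♙ · · ·
♙ ♙ ♙ ♙ · ♙ ♙ ♙
♖ ♘ ♗ ♕ ♔ ♗ ♘ ♖


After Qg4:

♜ ♞ ♝ ♛ ♚ ♝ · ♜
♟ ♟ ♟ ♟ ♟ ♟ ♟ ♟
· · · · · ♞ · ·
· · · · · · · ·
· · · · · · ♕ ·
· · · · ♙ · · ·
♙ ♙ ♙ ♙ · ♙ ♙ ♙
♖ ♘ ♗ · ♔ ♗ ♘ ♖


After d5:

♜ ♞ ♝ ♛ ♚ ♝ · ♜
♟ ♟ ♟ · ♟ ♟ ♟ ♟
· · · · · ♞ · ·
· · · ♟ · · · ·
· · · · · · ♕ ·
· · · · ♙ · · ·
♙ ♙ ♙ ♙ · ♙ ♙ ♙
♖ ♘ ♗ · ♔ ♗ ♘ ♖


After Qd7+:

♜ ♞ ♝ ♛ ♚ ♝ · ♜
♟ ♟ ♟ ♕ ♟ ♟ ♟ ♟
· · · · · ♞ · ·
· · · ♟ · · · ·
· · · · · · · ·
· · · · ♙ · · ·
♙ ♙ ♙ ♙ · ♙ ♙ ♙
♖ ♘ ♗ · ♔ ♗ ♘ ♖



  a b c d e f g h
  ─────────────────
8│♜ ♞ ♝ ♛ ♚ ♝ · ♜│8
7│♟ ♟ ♟ ♕ ♟ ♟ ♟ ♟│7
6│· · · · · ♞ · ·│6
5│· · · ♟ · · · ·│5
4│· · · · · · · ·│4
3│· · · · ♙ · · ·│3
2│♙ ♙ ♙ ♙ · ♙ ♙ ♙│2
1│♖ ♘ ♗ · ♔ ♗ ♘ ♖│1
  ─────────────────
  a b c d e f g h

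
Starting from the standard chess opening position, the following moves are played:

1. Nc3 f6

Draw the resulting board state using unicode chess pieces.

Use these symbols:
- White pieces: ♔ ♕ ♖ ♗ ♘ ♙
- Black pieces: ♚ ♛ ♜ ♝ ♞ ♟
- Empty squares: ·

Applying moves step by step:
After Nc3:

♜ ♞ ♝ ♛ ♚ ♝ ♞ ♜
♟ ♟ ♟ ♟ ♟ ♟ ♟ ♟
· · · · · · · ·
· · · · · · · ·
· · · · · · · ·
· · ♘ · · · · ·
♙ ♙ ♙ ♙ ♙ ♙ ♙ ♙
♖ · ♗ ♕ ♔ ♗ ♘ ♖


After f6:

♜ ♞ ♝ ♛ ♚ ♝ ♞ ♜
♟ ♟ ♟ ♟ ♟ · ♟ ♟
· · · · · ♟ · ·
· · · · · · · ·
· · · · · · · ·
· · ♘ · · · · ·
♙ ♙ ♙ ♙ ♙ ♙ ♙ ♙
♖ · ♗ ♕ ♔ ♗ ♘ ♖



  a b c d e f g h
  ─────────────────
8│♜ ♞ ♝ ♛ ♚ ♝ ♞ ♜│8
7│♟ ♟ ♟ ♟ ♟ · ♟ ♟│7
6│· · · · · ♟ · ·│6
5│· · · · · · · ·│5
4│· · · · · · · ·│4
3│· · ♘ · · · · ·│3
2│♙ ♙ ♙ ♙ ♙ ♙ ♙ ♙│2
1│♖ · ♗ ♕ ♔ ♗ ♘ ♖│1
  ─────────────────
  a b c d e f g h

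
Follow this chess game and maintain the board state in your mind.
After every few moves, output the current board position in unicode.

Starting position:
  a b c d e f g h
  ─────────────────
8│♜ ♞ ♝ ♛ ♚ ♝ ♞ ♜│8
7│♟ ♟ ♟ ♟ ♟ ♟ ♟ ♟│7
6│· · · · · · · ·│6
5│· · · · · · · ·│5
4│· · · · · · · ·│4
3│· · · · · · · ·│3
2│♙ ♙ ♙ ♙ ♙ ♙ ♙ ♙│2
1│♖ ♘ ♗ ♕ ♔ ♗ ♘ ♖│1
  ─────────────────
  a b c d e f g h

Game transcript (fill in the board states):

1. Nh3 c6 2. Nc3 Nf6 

  a b c d e f g h
  ─────────────────
8│♜ ♞ ♝ ♛ ♚ ♝ · ♜│8
7│♟ ♟ · ♟ ♟ ♟ ♟ ♟│7
6│· · ♟ · · ♞ · ·│6
5│· · · · · · · ·│5
4│· · · · · · · ·│4
3│· · ♘ · · · · ♘│3
2│♙ ♙ ♙ ♙ ♙ ♙ ♙ ♙│2
1│♖ · ♗ ♕ ♔ ♗ · ♖│1
  ─────────────────
  a b c d e f g h

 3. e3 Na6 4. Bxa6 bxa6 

  a b c d e f g h
  ─────────────────
8│♜ · ♝ ♛ ♚ ♝ · ♜│8
7│♟ · · ♟ ♟ ♟ ♟ ♟│7
6│♟ · ♟ · · ♞ · ·│6
5│· · · · · · · ·│5
4│· · · · · · · ·│4
3│· · ♘ · ♙ · · ♘│3
2│♙ ♙ ♙ ♙ · ♙ ♙ ♙│2
1│♖ · ♗ ♕ ♔ · · ♖│1
  ─────────────────
  a b c d e f g h

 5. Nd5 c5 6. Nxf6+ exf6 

  a b c d e f g h
  ─────────────────
8│♜ · ♝ ♛ ♚ ♝ · ♜│8
7│♟ · · ♟ · ♟ ♟ ♟│7
6│♟ · · · · ♟ · ·│6
5│· · ♟ · · · · ·│5
4│· · · · · · · ·│4
3│· · · · ♙ · · ♘│3
2│♙ ♙ ♙ ♙ · ♙ ♙ ♙│2
1│♖ · ♗ ♕ ♔ · · ♖│1
  ─────────────────
  a b c d e f g h

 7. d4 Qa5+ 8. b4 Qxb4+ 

  a b c d e f g h
  ─────────────────
8│♜ · ♝ · ♚ ♝ · ♜│8
7│♟ · · ♟ · ♟ ♟ ♟│7
6│♟ · · · · ♟ · ·│6
5│· · ♟ · · · · ·│5
4│· ♛ · ♙ · · · ·│4
3│· · · · ♙ · · ♘│3
2│♙ · ♙ · · ♙ ♙ ♙│2
1│♖ · ♗ ♕ ♔ · · ♖│1
  ─────────────────
  a b c d e f g h

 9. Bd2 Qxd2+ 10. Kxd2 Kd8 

  a b c d e f g h
  ─────────────────
8│♜ · ♝ ♚ · ♝ · ♜│8
7│♟ · · ♟ · ♟ ♟ ♟│7
6│♟ · · · · ♟ · ·│6
5│· · ♟ · · · · ·│5
4│· · · ♙ · · · ·│4
3│· · · · ♙ · · ♘│3
2│♙ · ♙ ♔ · ♙ ♙ ♙│2
1│♖ · · ♕ · · · ♖│1
  ─────────────────
  a b c d e f g h



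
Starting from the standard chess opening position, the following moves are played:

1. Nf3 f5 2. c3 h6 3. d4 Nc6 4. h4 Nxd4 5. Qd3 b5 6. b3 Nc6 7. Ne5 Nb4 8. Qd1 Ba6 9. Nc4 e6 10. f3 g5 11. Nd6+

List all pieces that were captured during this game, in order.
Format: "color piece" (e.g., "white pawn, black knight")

Tracking captures:
  Nxd4: captured white pawn

white pawn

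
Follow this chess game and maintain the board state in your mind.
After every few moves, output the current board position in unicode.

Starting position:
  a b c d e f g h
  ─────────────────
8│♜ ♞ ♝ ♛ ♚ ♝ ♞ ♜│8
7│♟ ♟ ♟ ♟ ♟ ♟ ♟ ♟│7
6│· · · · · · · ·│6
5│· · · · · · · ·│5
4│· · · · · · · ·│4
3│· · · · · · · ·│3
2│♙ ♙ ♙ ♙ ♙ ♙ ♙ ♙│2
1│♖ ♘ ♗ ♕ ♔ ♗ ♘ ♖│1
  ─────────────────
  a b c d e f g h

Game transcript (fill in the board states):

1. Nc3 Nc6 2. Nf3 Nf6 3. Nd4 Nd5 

  a b c d e f g h
  ─────────────────
8│♜ · ♝ ♛ ♚ ♝ · ♜│8
7│♟ ♟ ♟ ♟ ♟ ♟ ♟ ♟│7
6│· · ♞ · · · · ·│6
5│· · · ♞ · · · ·│5
4│· · · ♘ · · · ·│4
3│· · ♘ · · · · ·│3
2│♙ ♙ ♙ ♙ ♙ ♙ ♙ ♙│2
1│♖ · ♗ ♕ ♔ ♗ · ♖│1
  ─────────────────
  a b c d e f g h

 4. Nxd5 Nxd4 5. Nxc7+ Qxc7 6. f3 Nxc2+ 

  a b c d e f g h
  ─────────────────
8│♜ · ♝ · ♚ ♝ · ♜│8
7│♟ ♟ ♛ ♟ ♟ ♟ ♟ ♟│7
6│· · · · · · · ·│6
5│· · · · · · · ·│5
4│· · · · · · · ·│4
3│· · · · · ♙ · ·│3
2│♙ ♙ ♞ ♙ ♙ · ♙ ♙│2
1│♖ · ♗ ♕ ♔ ♗ · ♖│1
  ─────────────────
  a b c d e f g h

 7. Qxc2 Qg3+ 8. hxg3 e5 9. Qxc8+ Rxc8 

  a b c d e f g h
  ─────────────────
8│· · ♜ · ♚ ♝ · ♜│8
7│♟ ♟ · ♟ · ♟ ♟ ♟│7
6│· · · · · · · ·│6
5│· · · · ♟ · · ·│5
4│· · · · · · · ·│4
3│· · · · · ♙ ♙ ·│3
2│♙ ♙ · ♙ ♙ · ♙ ·│2
1│♖ · ♗ · ♔ ♗ · ♖│1
  ─────────────────
  a b c d e f g h

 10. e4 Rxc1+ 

  a b c d e f g h
  ─────────────────
8│· · · · ♚ ♝ · ♜│8
7│♟ ♟ · ♟ · ♟ ♟ ♟│7
6│· · · · · · · ·│6
5│· · · · ♟ · · ·│5
4│· · · · ♙ · · ·│4
3│· · · · · ♙ ♙ ·│3
2│♙ ♙ · ♙ · · ♙ ·│2
1│♖ · ♜ · ♔ ♗ · ♖│1
  ─────────────────
  a b c d e f g h


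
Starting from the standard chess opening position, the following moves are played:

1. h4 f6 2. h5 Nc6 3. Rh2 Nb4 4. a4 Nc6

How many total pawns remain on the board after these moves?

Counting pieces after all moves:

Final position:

  a b c d e f g h
  ─────────────────
8│♜ · ♝ ♛ ♚ ♝ ♞ ♜│8
7│♟ ♟ ♟ ♟ ♟ · ♟ ♟│7
6│· · ♞ · · ♟ · ·│6
5│· · · · · · · ♙│5
4│♙ · · · · · · ·│4
3│· · · · · · · ·│3
2│· ♙ ♙ ♙ ♙ ♙ ♙ ♖│2
1│♖ ♘ ♗ ♕ ♔ ♗ ♘ ·│1
  ─────────────────
  a b c d e f g h


16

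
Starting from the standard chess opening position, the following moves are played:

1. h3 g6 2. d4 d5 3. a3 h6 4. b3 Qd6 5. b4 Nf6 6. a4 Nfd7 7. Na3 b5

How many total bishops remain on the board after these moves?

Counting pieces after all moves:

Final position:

  a b c d e f g h
  ─────────────────
8│♜ ♞ ♝ · ♚ ♝ · ♜│8
7│♟ · ♟ ♞ ♟ ♟ · ·│7
6│· · · ♛ · · ♟ ♟│6
5│· ♟ · ♟ · · · ·│5
4│♙ ♙ · ♙ · · · ·│4
3│♘ · · · · · · ♙│3
2│· · ♙ · ♙ ♙ ♙ ·│2
1│♖ · ♗ ♕ ♔ ♗ ♘ ♖│1
  ─────────────────
  a b c d e f g h


4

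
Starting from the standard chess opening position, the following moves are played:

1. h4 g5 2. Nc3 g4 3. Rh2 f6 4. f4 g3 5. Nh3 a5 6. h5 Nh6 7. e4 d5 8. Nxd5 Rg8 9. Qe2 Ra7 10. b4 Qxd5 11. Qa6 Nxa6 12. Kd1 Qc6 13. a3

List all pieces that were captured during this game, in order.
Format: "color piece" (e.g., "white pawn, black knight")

Tracking captures:
  Nxd5: captured black pawn
  Qxd5: captured white knight
  Nxa6: captured white queen

black pawn, white knight, white queen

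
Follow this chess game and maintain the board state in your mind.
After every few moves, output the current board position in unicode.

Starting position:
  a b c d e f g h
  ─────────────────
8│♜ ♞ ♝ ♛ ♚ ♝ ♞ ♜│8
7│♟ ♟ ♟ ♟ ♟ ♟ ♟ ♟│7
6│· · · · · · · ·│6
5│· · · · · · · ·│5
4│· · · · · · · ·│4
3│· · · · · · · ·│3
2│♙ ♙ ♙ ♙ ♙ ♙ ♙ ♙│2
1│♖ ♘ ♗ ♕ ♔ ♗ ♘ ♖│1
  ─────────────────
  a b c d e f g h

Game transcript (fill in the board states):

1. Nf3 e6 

  a b c d e f g h
  ─────────────────
8│♜ ♞ ♝ ♛ ♚ ♝ ♞ ♜│8
7│♟ ♟ ♟ ♟ · ♟ ♟ ♟│7
6│· · · · ♟ · · ·│6
5│· · · · · · · ·│5
4│· · · · · · · ·│4
3│· · · · · ♘ · ·│3
2│♙ ♙ ♙ ♙ ♙ ♙ ♙ ♙│2
1│♖ ♘ ♗ ♕ ♔ ♗ · ♖│1
  ─────────────────
  a b c d e f g h

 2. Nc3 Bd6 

  a b c d e f g h
  ─────────────────
8│♜ ♞ ♝ ♛ ♚ · ♞ ♜│8
7│♟ ♟ ♟ ♟ · ♟ ♟ ♟│7
6│· · · ♝ ♟ · · ·│6
5│· · · · · · · ·│5
4│· · · · · · · ·│4
3│· · ♘ · · ♘ · ·│3
2│♙ ♙ ♙ ♙ ♙ ♙ ♙ ♙│2
1│♖ · ♗ ♕ ♔ ♗ · ♖│1
  ─────────────────
  a b c d e f g h

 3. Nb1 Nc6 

  a b c d e f g h
  ─────────────────
8│♜ · ♝ ♛ ♚ · ♞ ♜│8
7│♟ ♟ ♟ ♟ · ♟ ♟ ♟│7
6│· · ♞ ♝ ♟ · · ·│6
5│· · · · · · · ·│5
4│· · · · · · · ·│4
3│· · · · · ♘ · ·│3
2│♙ ♙ ♙ ♙ ♙ ♙ ♙ ♙│2
1│♖ ♘ ♗ ♕ ♔ ♗ · ♖│1
  ─────────────────
  a b c d e f g h

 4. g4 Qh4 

  a b c d e f g h
  ─────────────────
8│♜ · ♝ · ♚ · ♞ ♜│8
7│♟ ♟ ♟ ♟ · ♟ ♟ ♟│7
6│· · ♞ ♝ ♟ · · ·│6
5│· · · · · · · ·│5
4│· · · · · · ♙ ♛│4
3│· · · · · ♘ · ·│3
2│♙ ♙ ♙ ♙ ♙ ♙ · ♙│2
1│♖ ♘ ♗ ♕ ♔ ♗ · ♖│1
  ─────────────────
  a b c d e f g h

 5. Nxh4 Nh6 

  a b c d e f g h
  ─────────────────
8│♜ · ♝ · ♚ · · ♜│8
7│♟ ♟ ♟ ♟ · ♟ ♟ ♟│7
6│· · ♞ ♝ ♟ · · ♞│6
5│· · · · · · · ·│5
4│· · · · · · ♙ ♘│4
3│· · · · · · · ·│3
2│♙ ♙ ♙ ♙ ♙ ♙ · ♙│2
1│♖ ♘ ♗ ♕ ♔ ♗ · ♖│1
  ─────────────────
  a b c d e f g h

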